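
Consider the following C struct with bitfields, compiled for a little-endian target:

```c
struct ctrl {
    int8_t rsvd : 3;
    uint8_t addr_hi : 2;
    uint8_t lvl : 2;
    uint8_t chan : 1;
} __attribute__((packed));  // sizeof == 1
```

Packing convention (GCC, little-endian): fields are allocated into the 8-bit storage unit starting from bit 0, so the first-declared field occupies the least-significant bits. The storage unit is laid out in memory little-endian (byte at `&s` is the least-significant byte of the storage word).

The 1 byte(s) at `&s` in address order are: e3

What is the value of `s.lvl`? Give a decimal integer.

[0]=0xe3 (little-endian) → word 0xe3
rsvd [0+:3] = (word>>0) & 0x7 = 3
addr_hi [3+:2] = (word>>3) & 0x3 = 0
lvl [5+:2] = (word>>5) & 0x3 = 3  ←
chan [7+:1] = (word>>7) & 0x1 = 1

3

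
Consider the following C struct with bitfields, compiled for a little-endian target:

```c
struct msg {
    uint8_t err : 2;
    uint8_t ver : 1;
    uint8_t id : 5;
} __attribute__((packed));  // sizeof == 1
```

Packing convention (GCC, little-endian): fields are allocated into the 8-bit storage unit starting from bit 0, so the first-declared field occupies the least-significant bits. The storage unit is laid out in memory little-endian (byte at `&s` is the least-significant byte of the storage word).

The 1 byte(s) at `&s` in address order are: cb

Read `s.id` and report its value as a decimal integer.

[0]=0xcb (little-endian) → word 0xcb
err:2 @ bit 0 → (0xcb>>0)&0x3 = 0x3
ver:1 @ bit 2 → (0xcb>>2)&0x1 = 0x0
id:5 @ bit 3 → (0xcb>>3)&0x1f = 0x19  ←

25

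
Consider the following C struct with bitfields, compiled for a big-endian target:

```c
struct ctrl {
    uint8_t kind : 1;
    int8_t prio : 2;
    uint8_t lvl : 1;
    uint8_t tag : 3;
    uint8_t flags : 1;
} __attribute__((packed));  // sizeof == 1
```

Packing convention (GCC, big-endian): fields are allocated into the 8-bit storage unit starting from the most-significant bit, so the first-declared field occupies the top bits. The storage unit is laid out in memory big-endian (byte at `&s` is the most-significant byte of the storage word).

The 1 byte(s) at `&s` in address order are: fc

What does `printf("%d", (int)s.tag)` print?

[0]=0xfc (big-endian) → word 0xfc
kind:1 @ bit 7 → (0xfc>>7)&0x1 = 0x1
prio:2 @ bit 5 → (0xfc>>5)&0x3 = 0x3
lvl:1 @ bit 4 → (0xfc>>4)&0x1 = 0x1
tag:3 @ bit 1 → (0xfc>>1)&0x7 = 0x6  ←
flags:1 @ bit 0 → (0xfc>>0)&0x1 = 0x0

6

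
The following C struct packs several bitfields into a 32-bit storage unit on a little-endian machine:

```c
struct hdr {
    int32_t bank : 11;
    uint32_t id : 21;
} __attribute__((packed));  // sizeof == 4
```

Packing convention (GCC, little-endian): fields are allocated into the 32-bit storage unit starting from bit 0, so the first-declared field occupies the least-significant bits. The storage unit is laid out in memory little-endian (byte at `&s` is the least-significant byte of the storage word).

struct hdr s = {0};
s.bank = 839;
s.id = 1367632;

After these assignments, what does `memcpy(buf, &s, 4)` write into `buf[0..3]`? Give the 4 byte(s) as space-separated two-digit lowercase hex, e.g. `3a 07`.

47 83 f2 a6

bank:11 = 839 → 0x347 << 0 → word 0x00000347
id:21 = 1367632 → 0x14de50 << 11 → word 0xa6f28347
word = 0xa6f28347 → little-endian bytes:
  [0]=0x47  [1]=0x83  [2]=0xf2  [3]=0xa6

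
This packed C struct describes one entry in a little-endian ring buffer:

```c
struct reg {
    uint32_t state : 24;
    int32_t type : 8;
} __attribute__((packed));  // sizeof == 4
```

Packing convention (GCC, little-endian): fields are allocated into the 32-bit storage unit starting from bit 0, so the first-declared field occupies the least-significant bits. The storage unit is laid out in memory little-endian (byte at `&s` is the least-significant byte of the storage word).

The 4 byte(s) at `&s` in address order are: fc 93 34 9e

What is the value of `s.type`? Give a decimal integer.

[0]=0xfc [1]=0x93 [2]=0x34 [3]=0x9e (little-endian) → word 0x9e3493fc
state:24 @ bit 0 → (0x9e3493fc>>0)&0xffffff = 0x3493fc
type:8 @ bit 24 → (0x9e3493fc>>24)&0xff = 0x9e  ←
type signed 8b, MSB=1: 158 - 256 = -98

-98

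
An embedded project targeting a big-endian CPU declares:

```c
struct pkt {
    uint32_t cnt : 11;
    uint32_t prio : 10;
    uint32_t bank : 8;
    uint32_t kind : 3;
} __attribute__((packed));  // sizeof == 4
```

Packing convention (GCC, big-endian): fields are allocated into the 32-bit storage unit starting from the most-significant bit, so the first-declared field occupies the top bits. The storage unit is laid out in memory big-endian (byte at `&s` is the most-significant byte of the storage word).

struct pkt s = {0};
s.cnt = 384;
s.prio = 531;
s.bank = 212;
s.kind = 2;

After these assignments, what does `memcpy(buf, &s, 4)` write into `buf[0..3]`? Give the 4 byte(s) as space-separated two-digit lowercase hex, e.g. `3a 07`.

30 10 9e a2

cnt:11 = 384 → 0x180 << 21 → word 0x30000000
prio:10 = 531 → 0x213 << 11 → word 0x30109800
bank:8 = 212 → 0xd4 << 3 → word 0x30109ea0
kind:3 = 2 → 0x2 << 0 → word 0x30109ea2
word = 0x30109ea2 → big-endian bytes:
  [0]=0x30  [1]=0x10  [2]=0x9e  [3]=0xa2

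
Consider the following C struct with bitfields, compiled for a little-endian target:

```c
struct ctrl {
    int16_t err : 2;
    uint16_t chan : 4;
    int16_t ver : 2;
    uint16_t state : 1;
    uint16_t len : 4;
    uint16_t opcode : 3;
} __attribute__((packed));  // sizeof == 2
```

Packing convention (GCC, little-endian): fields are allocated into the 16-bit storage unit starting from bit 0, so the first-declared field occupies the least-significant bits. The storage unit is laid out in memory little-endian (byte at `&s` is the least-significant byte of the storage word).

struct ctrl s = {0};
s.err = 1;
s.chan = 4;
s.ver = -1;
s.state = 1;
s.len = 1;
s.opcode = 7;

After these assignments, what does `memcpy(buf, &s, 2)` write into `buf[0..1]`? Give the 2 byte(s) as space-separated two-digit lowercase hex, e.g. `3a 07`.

[0+:2] err=1 & 0x3 = 0x1; word=0x0001
[2+:4] chan=4 & 0xf = 0x4; word=0x0011
[6+:2] ver=-1 & 0x3 = 0x3; word=0x00d1
[8+:1] state=1 & 0x1 = 0x1; word=0x01d1
[9+:4] len=1 & 0xf = 0x1; word=0x03d1
[13+:3] opcode=7 & 0x7 = 0x7; word=0xe3d1
word = 0xe3d1 → little-endian bytes:
  [0]=0xd1  [1]=0xe3

d1 e3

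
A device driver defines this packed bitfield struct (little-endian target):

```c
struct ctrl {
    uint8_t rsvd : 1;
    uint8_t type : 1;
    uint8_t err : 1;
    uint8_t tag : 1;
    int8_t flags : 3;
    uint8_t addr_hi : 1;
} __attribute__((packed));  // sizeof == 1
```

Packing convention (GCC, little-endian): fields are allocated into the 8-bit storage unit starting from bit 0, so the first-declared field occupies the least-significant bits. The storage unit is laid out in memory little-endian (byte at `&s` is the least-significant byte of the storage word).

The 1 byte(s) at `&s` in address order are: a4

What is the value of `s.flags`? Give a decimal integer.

[0]=0xa4 (little-endian) → word 0xa4
rsvd:1 @ bit 0 → (0xa4>>0)&0x1 = 0x0
type:1 @ bit 1 → (0xa4>>1)&0x1 = 0x0
err:1 @ bit 2 → (0xa4>>2)&0x1 = 0x1
tag:1 @ bit 3 → (0xa4>>3)&0x1 = 0x0
flags:3 @ bit 4 → (0xa4>>4)&0x7 = 0x2  ←
addr_hi:1 @ bit 7 → (0xa4>>7)&0x1 = 0x1
flags signed 3b, MSB=0: value = 2

2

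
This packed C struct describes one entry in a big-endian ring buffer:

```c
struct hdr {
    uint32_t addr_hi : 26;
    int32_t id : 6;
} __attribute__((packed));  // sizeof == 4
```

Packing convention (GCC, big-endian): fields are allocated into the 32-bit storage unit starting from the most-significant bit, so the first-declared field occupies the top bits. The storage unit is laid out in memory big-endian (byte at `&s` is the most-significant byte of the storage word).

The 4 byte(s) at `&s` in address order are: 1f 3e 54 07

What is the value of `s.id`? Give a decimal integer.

[0]=0x1f [1]=0x3e [2]=0x54 [3]=0x07 (big-endian) → word 0x1f3e5407
addr_hi [6+:26] = (word>>6) & 0x3ffffff = 8190288
id [0+:6] = (word>>0) & 0x3f = 7  ←
id signed 6b, MSB=0: value = 7

7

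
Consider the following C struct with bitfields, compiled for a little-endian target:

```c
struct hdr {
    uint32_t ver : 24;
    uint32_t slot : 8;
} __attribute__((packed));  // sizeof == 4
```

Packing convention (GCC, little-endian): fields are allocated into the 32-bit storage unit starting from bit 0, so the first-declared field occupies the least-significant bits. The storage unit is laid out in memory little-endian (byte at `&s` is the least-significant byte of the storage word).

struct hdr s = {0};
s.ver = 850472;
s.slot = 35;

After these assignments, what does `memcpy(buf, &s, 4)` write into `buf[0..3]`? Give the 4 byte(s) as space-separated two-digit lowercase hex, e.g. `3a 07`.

[0+:24] ver=850472 & 0xffffff = 0xcfa28; word=0x000cfa28
[24+:8] slot=35 & 0xff = 0x23; word=0x230cfa28
word = 0x230cfa28 → little-endian bytes:
  [0]=0x28  [1]=0xfa  [2]=0x0c  [3]=0x23

28 fa 0c 23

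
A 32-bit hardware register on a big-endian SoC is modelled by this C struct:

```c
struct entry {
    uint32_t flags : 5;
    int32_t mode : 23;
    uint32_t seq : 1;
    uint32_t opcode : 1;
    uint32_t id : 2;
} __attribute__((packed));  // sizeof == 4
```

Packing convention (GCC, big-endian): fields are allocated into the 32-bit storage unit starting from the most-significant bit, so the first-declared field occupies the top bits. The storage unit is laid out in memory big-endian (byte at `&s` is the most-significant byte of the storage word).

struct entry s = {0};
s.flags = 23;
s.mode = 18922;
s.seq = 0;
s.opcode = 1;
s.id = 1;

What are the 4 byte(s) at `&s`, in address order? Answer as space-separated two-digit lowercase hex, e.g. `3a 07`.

flags (5b) val=23 bits=0x17 at bit 27: 0xb8000000
mode (23b) val=18922 bits=0x49ea at bit 4: 0xb8049ea0
seq (1b) val=0 bits=0x0 at bit 3: 0xb8049ea0
opcode (1b) val=1 bits=0x1 at bit 2: 0xb8049ea4
id (2b) val=1 bits=0x1 at bit 0: 0xb8049ea5
word = 0xb8049ea5 → big-endian bytes:
  [0]=0xb8  [1]=0x04  [2]=0x9e  [3]=0xa5

b8 04 9e a5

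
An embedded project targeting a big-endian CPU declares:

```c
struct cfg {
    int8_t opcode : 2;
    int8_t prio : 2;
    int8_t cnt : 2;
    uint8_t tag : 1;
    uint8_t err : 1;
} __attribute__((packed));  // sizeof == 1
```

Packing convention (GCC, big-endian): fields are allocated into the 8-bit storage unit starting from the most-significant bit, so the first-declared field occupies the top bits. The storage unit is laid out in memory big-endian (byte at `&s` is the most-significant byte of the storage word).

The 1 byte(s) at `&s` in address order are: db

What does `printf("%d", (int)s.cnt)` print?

-2

[0]=0xdb (big-endian) → word 0xdb
opcode:2 @ bit 6 → (0xdb>>6)&0x3 = 0x3
prio:2 @ bit 4 → (0xdb>>4)&0x3 = 0x1
cnt:2 @ bit 2 → (0xdb>>2)&0x3 = 0x2  ←
tag:1 @ bit 1 → (0xdb>>1)&0x1 = 0x1
err:1 @ bit 0 → (0xdb>>0)&0x1 = 0x1
cnt signed 2b, MSB=1: 2 - 4 = -2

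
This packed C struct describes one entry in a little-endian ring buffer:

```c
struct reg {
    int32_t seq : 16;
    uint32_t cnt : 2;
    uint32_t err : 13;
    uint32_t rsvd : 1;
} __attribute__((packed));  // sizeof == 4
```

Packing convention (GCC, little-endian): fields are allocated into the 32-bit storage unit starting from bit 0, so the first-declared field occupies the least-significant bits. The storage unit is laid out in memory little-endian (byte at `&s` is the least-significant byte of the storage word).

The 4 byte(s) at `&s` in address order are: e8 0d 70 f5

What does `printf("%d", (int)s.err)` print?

7516

[0]=0xe8 [1]=0x0d [2]=0x70 [3]=0xf5 (little-endian) → word 0xf5700de8
seq [0+:16] = (word>>0) & 0xffff = 3560
cnt [16+:2] = (word>>16) & 0x3 = 0
err [18+:13] = (word>>18) & 0x1fff = 7516  ←
rsvd [31+:1] = (word>>31) & 0x1 = 1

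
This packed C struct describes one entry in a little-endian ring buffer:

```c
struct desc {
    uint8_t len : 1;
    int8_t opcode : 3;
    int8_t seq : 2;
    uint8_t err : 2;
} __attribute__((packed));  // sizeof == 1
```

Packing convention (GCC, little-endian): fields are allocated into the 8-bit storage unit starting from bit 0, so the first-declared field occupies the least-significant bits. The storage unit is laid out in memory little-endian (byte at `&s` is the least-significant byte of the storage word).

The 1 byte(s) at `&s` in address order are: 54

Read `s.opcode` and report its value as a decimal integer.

[0]=0x54 (little-endian) → word 0x54
len:1 @ bit 0 → (0x54>>0)&0x1 = 0x0
opcode:3 @ bit 1 → (0x54>>1)&0x7 = 0x2  ←
seq:2 @ bit 4 → (0x54>>4)&0x3 = 0x1
err:2 @ bit 6 → (0x54>>6)&0x3 = 0x1
opcode signed 3b, MSB=0: value = 2

2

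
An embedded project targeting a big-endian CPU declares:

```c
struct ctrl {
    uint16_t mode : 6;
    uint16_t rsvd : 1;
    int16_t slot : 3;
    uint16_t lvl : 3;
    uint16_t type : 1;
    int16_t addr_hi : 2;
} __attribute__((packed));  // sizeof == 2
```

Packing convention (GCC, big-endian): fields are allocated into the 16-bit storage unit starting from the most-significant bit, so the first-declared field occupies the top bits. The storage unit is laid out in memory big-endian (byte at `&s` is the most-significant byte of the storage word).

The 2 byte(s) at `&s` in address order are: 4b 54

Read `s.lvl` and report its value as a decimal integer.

2

[0]=0x4b [1]=0x54 (big-endian) → word 0x4b54
mode [10+:6] = (word>>10) & 0x3f = 18
rsvd [9+:1] = (word>>9) & 0x1 = 1
slot [6+:3] = (word>>6) & 0x7 = 5
lvl [3+:3] = (word>>3) & 0x7 = 2  ←
type [2+:1] = (word>>2) & 0x1 = 1
addr_hi [0+:2] = (word>>0) & 0x3 = 0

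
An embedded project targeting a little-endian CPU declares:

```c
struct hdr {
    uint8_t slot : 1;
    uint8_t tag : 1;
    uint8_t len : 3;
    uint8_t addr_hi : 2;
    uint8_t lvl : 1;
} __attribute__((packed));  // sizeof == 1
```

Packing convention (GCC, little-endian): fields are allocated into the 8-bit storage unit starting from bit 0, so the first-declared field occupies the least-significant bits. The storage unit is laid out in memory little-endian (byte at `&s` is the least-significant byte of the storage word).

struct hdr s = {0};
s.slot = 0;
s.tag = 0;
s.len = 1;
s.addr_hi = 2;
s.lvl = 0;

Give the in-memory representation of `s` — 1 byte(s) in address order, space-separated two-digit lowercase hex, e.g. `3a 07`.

slot (1b) val=0 bits=0x0 at bit 0: 0x00
tag (1b) val=0 bits=0x0 at bit 1: 0x00
len (3b) val=1 bits=0x1 at bit 2: 0x04
addr_hi (2b) val=2 bits=0x2 at bit 5: 0x44
lvl (1b) val=0 bits=0x0 at bit 7: 0x44
word = 0x44 → little-endian bytes:
  [0]=0x44

44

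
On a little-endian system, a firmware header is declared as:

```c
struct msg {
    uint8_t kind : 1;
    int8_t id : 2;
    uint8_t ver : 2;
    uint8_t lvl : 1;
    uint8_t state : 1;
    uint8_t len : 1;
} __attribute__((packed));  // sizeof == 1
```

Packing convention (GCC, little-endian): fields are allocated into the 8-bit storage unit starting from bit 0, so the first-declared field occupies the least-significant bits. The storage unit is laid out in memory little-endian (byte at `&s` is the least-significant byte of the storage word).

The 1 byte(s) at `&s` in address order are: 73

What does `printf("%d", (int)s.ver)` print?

2

[0]=0x73 (little-endian) → word 0x73
kind:1 @ bit 0 → (0x73>>0)&0x1 = 0x1
id:2 @ bit 1 → (0x73>>1)&0x3 = 0x1
ver:2 @ bit 3 → (0x73>>3)&0x3 = 0x2  ←
lvl:1 @ bit 5 → (0x73>>5)&0x1 = 0x1
state:1 @ bit 6 → (0x73>>6)&0x1 = 0x1
len:1 @ bit 7 → (0x73>>7)&0x1 = 0x0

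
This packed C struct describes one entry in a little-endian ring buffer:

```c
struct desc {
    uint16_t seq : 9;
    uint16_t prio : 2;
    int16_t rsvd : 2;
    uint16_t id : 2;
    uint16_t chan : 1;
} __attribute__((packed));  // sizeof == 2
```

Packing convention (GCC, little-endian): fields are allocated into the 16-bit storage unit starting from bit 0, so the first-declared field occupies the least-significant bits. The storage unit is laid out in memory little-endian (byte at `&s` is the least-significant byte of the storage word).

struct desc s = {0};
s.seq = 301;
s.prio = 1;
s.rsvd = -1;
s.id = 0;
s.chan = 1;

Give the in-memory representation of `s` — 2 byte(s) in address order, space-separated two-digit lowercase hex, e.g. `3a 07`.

seq:9 = 301 → 0x12d << 0 → word 0x012d
prio:2 = 1 → 0x1 << 9 → word 0x032d
rsvd:2 = -1 → 0x3 << 11 → word 0x1b2d
id:2 = 0 → 0x0 << 13 → word 0x1b2d
chan:1 = 1 → 0x1 << 15 → word 0x9b2d
word = 0x9b2d → little-endian bytes:
  [0]=0x2d  [1]=0x9b

2d 9b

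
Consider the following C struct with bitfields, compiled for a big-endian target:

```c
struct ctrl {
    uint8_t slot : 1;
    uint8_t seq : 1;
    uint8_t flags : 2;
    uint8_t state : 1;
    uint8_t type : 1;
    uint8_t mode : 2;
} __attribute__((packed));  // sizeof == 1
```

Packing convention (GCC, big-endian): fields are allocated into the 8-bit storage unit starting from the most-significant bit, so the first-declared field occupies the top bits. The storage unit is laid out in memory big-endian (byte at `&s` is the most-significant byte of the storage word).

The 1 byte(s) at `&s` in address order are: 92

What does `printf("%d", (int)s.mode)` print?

[0]=0x92 (big-endian) → word 0x92
slot [7+:1] = (word>>7) & 0x1 = 1
seq [6+:1] = (word>>6) & 0x1 = 0
flags [4+:2] = (word>>4) & 0x3 = 1
state [3+:1] = (word>>3) & 0x1 = 0
type [2+:1] = (word>>2) & 0x1 = 0
mode [0+:2] = (word>>0) & 0x3 = 2  ←

2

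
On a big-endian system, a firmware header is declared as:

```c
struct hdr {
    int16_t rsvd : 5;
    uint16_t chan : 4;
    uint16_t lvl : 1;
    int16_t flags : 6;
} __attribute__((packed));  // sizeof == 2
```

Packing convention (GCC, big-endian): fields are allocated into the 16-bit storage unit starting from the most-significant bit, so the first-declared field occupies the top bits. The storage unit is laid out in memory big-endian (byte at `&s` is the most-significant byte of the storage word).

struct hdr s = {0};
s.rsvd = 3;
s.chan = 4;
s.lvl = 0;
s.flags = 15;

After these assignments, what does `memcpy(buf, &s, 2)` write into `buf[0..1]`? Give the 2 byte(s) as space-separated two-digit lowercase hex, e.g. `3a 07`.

rsvd:5 = 3 → 0x3 << 11 → word 0x1800
chan:4 = 4 → 0x4 << 7 → word 0x1a00
lvl:1 = 0 → 0x0 << 6 → word 0x1a00
flags:6 = 15 → 0xf << 0 → word 0x1a0f
word = 0x1a0f → big-endian bytes:
  [0]=0x1a  [1]=0x0f

1a 0f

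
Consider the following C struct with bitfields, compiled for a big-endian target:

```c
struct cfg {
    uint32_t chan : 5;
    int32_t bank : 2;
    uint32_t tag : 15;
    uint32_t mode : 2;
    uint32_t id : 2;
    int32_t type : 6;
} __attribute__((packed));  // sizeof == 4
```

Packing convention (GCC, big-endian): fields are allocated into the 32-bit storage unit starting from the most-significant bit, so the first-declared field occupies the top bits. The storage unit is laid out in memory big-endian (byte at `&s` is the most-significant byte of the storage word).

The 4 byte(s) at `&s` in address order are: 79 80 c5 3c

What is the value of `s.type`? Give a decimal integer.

[0]=0x79 [1]=0x80 [2]=0xc5 [3]=0x3c (big-endian) → word 0x7980c53c
chan:5 @ bit 27 → (0x7980c53c>>27)&0x1f = 0xf
bank:2 @ bit 25 → (0x7980c53c>>25)&0x3 = 0x0
tag:15 @ bit 10 → (0x7980c53c>>10)&0x7fff = 0x6031
mode:2 @ bit 8 → (0x7980c53c>>8)&0x3 = 0x1
id:2 @ bit 6 → (0x7980c53c>>6)&0x3 = 0x0
type:6 @ bit 0 → (0x7980c53c>>0)&0x3f = 0x3c  ←
type signed 6b, MSB=1: 60 - 64 = -4

-4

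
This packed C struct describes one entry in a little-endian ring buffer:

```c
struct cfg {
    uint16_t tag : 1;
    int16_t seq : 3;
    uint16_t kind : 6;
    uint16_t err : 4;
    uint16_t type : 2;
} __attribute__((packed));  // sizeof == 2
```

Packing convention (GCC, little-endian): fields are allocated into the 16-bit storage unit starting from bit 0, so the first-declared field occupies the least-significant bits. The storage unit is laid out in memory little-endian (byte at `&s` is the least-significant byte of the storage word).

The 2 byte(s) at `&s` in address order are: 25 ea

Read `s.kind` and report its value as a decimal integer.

34

[0]=0x25 [1]=0xea (little-endian) → word 0xea25
tag [0+:1] = (word>>0) & 0x1 = 1
seq [1+:3] = (word>>1) & 0x7 = 2
kind [4+:6] = (word>>4) & 0x3f = 34  ←
err [10+:4] = (word>>10) & 0xf = 10
type [14+:2] = (word>>14) & 0x3 = 3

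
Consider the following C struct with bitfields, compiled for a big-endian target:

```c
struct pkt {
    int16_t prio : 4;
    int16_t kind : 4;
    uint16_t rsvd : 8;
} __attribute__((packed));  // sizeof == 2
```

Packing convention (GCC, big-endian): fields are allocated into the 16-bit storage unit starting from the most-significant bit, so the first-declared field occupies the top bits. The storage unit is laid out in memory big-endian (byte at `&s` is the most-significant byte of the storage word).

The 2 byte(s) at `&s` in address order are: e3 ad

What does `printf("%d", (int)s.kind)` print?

[0]=0xe3 [1]=0xad (big-endian) → word 0xe3ad
prio:4 @ bit 12 → (0xe3ad>>12)&0xf = 0xe
kind:4 @ bit 8 → (0xe3ad>>8)&0xf = 0x3  ←
rsvd:8 @ bit 0 → (0xe3ad>>0)&0xff = 0xad
kind signed 4b, MSB=0: value = 3

3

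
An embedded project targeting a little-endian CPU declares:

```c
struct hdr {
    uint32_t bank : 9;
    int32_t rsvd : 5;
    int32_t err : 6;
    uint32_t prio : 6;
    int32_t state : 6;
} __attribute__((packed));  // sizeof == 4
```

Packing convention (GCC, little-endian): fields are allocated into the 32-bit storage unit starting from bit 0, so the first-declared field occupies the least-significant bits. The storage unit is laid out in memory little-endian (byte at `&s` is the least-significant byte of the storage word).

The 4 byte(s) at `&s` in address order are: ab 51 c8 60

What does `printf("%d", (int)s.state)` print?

24

[0]=0xab [1]=0x51 [2]=0xc8 [3]=0x60 (little-endian) → word 0x60c851ab
bank:9 @ bit 0 → (0x60c851ab>>0)&0x1ff = 0x1ab
rsvd:5 @ bit 9 → (0x60c851ab>>9)&0x1f = 0x8
err:6 @ bit 14 → (0x60c851ab>>14)&0x3f = 0x21
prio:6 @ bit 20 → (0x60c851ab>>20)&0x3f = 0xc
state:6 @ bit 26 → (0x60c851ab>>26)&0x3f = 0x18  ←
state signed 6b, MSB=0: value = 24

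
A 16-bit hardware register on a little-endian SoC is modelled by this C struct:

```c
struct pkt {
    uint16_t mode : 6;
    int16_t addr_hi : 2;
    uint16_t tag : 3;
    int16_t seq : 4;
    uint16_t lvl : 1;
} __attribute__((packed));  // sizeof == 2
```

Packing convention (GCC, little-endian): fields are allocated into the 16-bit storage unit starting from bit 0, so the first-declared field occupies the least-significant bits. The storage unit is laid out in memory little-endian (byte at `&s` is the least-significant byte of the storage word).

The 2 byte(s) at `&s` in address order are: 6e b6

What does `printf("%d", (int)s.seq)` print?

[0]=0x6e [1]=0xb6 (little-endian) → word 0xb66e
mode:6 @ bit 0 → (0xb66e>>0)&0x3f = 0x2e
addr_hi:2 @ bit 6 → (0xb66e>>6)&0x3 = 0x1
tag:3 @ bit 8 → (0xb66e>>8)&0x7 = 0x6
seq:4 @ bit 11 → (0xb66e>>11)&0xf = 0x6  ←
lvl:1 @ bit 15 → (0xb66e>>15)&0x1 = 0x1
seq signed 4b, MSB=0: value = 6

6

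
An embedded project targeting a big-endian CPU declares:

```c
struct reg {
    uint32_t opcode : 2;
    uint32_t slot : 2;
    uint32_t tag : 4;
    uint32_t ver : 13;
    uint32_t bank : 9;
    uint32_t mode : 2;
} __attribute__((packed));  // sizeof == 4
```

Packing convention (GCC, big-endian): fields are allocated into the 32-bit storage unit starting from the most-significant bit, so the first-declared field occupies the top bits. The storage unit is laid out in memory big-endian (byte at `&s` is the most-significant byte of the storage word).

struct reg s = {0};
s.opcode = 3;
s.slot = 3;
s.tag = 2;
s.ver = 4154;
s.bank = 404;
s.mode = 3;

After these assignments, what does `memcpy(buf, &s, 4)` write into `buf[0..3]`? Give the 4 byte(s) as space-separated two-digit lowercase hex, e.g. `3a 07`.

opcode (2b) val=3 bits=0x3 at bit 30: 0xc0000000
slot (2b) val=3 bits=0x3 at bit 28: 0xf0000000
tag (4b) val=2 bits=0x2 at bit 24: 0xf2000000
ver (13b) val=4154 bits=0x103a at bit 11: 0xf281d000
bank (9b) val=404 bits=0x194 at bit 2: 0xf281d650
mode (2b) val=3 bits=0x3 at bit 0: 0xf281d653
word = 0xf281d653 → big-endian bytes:
  [0]=0xf2  [1]=0x81  [2]=0xd6  [3]=0x53

f2 81 d6 53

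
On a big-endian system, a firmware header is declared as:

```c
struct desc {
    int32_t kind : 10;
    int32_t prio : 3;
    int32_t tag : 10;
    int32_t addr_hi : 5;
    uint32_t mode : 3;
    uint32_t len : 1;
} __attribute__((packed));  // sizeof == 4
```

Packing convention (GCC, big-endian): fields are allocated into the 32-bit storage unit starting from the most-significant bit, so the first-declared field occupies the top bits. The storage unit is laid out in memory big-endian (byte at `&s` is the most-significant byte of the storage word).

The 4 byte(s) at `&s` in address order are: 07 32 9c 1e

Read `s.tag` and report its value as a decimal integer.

334

[0]=0x07 [1]=0x32 [2]=0x9c [3]=0x1e (big-endian) → word 0x07329c1e
kind [22+:10] = (word>>22) & 0x3ff = 28
prio [19+:3] = (word>>19) & 0x7 = 6
tag [9+:10] = (word>>9) & 0x3ff = 334  ←
addr_hi [4+:5] = (word>>4) & 0x1f = 1
mode [1+:3] = (word>>1) & 0x7 = 7
len [0+:1] = (word>>0) & 0x1 = 0
tag signed 10b, MSB=0: value = 334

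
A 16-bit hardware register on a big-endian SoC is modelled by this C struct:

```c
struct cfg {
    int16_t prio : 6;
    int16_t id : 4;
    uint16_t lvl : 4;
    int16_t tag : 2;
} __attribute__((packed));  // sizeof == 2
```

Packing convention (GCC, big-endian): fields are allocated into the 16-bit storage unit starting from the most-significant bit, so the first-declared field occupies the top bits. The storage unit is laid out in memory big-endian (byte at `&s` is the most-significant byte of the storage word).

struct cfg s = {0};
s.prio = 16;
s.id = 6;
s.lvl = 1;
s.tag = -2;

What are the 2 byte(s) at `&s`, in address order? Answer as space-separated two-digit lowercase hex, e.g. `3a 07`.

prio (6b) val=16 bits=0x10 at bit 10: 0x4000
id (4b) val=6 bits=0x6 at bit 6: 0x4180
lvl (4b) val=1 bits=0x1 at bit 2: 0x4184
tag (2b) val=-2 bits=0x2 at bit 0: 0x4186
word = 0x4186 → big-endian bytes:
  [0]=0x41  [1]=0x86

41 86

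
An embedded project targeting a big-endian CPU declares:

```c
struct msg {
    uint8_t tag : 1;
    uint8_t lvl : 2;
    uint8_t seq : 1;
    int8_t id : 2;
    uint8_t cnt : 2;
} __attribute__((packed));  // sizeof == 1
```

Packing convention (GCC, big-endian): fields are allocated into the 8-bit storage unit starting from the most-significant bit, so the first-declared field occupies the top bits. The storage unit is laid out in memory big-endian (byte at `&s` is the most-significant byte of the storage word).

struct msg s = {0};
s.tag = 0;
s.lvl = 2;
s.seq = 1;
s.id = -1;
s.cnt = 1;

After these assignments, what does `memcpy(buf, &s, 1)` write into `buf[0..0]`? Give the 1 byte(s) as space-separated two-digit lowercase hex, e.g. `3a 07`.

tag (1b) val=0 bits=0x0 at bit 7: 0x00
lvl (2b) val=2 bits=0x2 at bit 5: 0x40
seq (1b) val=1 bits=0x1 at bit 4: 0x50
id (2b) val=-1 bits=0x3 at bit 2: 0x5c
cnt (2b) val=1 bits=0x1 at bit 0: 0x5d
word = 0x5d → big-endian bytes:
  [0]=0x5d

5d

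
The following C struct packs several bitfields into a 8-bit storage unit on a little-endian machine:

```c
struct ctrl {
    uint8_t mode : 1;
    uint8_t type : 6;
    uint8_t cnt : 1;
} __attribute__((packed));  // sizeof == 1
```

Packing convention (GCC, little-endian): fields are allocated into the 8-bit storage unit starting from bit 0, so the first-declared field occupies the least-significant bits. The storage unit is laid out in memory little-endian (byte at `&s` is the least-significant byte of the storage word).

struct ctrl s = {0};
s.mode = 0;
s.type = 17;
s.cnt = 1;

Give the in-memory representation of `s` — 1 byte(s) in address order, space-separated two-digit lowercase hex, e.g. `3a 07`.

mode (1b) val=0 bits=0x0 at bit 0: 0x00
type (6b) val=17 bits=0x11 at bit 1: 0x22
cnt (1b) val=1 bits=0x1 at bit 7: 0xa2
word = 0xa2 → little-endian bytes:
  [0]=0xa2

a2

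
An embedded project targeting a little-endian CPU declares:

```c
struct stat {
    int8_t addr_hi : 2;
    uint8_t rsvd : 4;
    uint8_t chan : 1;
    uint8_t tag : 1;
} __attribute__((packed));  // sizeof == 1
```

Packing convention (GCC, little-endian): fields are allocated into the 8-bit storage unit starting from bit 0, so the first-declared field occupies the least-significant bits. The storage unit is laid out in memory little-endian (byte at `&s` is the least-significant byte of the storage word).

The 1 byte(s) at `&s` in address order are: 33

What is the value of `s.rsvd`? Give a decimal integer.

[0]=0x33 (little-endian) → word 0x33
addr_hi:2 @ bit 0 → (0x33>>0)&0x3 = 0x3
rsvd:4 @ bit 2 → (0x33>>2)&0xf = 0xc  ←
chan:1 @ bit 6 → (0x33>>6)&0x1 = 0x0
tag:1 @ bit 7 → (0x33>>7)&0x1 = 0x0

12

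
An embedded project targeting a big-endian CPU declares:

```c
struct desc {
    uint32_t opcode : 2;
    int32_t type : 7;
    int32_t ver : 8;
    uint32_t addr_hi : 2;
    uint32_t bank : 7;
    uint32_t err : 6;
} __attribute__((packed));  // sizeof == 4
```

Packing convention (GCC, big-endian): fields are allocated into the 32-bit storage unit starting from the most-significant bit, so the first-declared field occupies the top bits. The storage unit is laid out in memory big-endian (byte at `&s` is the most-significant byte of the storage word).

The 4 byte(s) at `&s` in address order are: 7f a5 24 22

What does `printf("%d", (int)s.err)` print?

[0]=0x7f [1]=0xa5 [2]=0x24 [3]=0x22 (big-endian) → word 0x7fa52422
opcode:2 @ bit 30 → (0x7fa52422>>30)&0x3 = 0x1
type:7 @ bit 23 → (0x7fa52422>>23)&0x7f = 0x7f
ver:8 @ bit 15 → (0x7fa52422>>15)&0xff = 0x4a
addr_hi:2 @ bit 13 → (0x7fa52422>>13)&0x3 = 0x1
bank:7 @ bit 6 → (0x7fa52422>>6)&0x7f = 0x10
err:6 @ bit 0 → (0x7fa52422>>0)&0x3f = 0x22  ←

34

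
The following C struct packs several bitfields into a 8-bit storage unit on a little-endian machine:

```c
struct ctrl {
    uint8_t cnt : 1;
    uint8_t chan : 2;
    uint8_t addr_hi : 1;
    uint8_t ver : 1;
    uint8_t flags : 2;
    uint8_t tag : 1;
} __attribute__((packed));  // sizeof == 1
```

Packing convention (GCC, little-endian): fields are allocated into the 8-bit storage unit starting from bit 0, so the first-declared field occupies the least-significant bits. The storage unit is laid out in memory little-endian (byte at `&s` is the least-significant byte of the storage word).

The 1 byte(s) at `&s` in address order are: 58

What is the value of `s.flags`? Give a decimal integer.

2

[0]=0x58 (little-endian) → word 0x58
cnt:1 @ bit 0 → (0x58>>0)&0x1 = 0x0
chan:2 @ bit 1 → (0x58>>1)&0x3 = 0x0
addr_hi:1 @ bit 3 → (0x58>>3)&0x1 = 0x1
ver:1 @ bit 4 → (0x58>>4)&0x1 = 0x1
flags:2 @ bit 5 → (0x58>>5)&0x3 = 0x2  ←
tag:1 @ bit 7 → (0x58>>7)&0x1 = 0x0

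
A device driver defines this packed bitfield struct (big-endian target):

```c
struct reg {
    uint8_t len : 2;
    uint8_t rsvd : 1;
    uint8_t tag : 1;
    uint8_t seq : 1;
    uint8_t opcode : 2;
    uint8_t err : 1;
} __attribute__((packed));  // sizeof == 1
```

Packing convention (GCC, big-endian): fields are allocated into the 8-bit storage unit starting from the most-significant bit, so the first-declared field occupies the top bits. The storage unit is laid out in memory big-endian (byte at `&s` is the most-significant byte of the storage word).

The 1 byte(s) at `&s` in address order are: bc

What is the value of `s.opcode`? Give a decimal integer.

2

[0]=0xbc (big-endian) → word 0xbc
len [6+:2] = (word>>6) & 0x3 = 2
rsvd [5+:1] = (word>>5) & 0x1 = 1
tag [4+:1] = (word>>4) & 0x1 = 1
seq [3+:1] = (word>>3) & 0x1 = 1
opcode [1+:2] = (word>>1) & 0x3 = 2  ←
err [0+:1] = (word>>0) & 0x1 = 0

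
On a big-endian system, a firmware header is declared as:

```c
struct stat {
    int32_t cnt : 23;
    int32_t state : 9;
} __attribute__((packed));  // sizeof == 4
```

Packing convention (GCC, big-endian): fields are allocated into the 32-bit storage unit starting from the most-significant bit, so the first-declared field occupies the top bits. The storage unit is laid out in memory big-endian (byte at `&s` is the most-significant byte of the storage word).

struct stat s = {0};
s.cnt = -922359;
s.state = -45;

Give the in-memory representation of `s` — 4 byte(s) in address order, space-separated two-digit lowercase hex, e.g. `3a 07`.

cnt (23b) val=-922359 bits=0x71ed09 at bit 9: 0xe3da1200
state (9b) val=-45 bits=0x1d3 at bit 0: 0xe3da13d3
word = 0xe3da13d3 → big-endian bytes:
  [0]=0xe3  [1]=0xda  [2]=0x13  [3]=0xd3

e3 da 13 d3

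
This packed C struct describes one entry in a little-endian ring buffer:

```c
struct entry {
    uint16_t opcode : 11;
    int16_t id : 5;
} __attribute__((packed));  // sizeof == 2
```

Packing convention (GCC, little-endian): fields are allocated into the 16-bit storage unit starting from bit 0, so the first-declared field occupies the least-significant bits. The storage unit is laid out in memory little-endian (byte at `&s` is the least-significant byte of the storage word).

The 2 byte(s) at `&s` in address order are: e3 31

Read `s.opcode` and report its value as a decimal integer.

483

[0]=0xe3 [1]=0x31 (little-endian) → word 0x31e3
opcode [0+:11] = (word>>0) & 0x7ff = 483  ←
id [11+:5] = (word>>11) & 0x1f = 6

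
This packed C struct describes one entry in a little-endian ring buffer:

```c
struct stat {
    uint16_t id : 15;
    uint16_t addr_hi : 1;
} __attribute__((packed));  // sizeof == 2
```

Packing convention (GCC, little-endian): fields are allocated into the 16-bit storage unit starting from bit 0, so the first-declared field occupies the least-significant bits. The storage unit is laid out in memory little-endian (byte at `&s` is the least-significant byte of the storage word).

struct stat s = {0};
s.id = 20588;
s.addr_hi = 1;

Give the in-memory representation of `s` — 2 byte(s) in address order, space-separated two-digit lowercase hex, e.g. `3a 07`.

[0+:15] id=20588 & 0x7fff = 0x506c; word=0x506c
[15+:1] addr_hi=1 & 0x1 = 0x1; word=0xd06c
word = 0xd06c → little-endian bytes:
  [0]=0x6c  [1]=0xd0

6c d0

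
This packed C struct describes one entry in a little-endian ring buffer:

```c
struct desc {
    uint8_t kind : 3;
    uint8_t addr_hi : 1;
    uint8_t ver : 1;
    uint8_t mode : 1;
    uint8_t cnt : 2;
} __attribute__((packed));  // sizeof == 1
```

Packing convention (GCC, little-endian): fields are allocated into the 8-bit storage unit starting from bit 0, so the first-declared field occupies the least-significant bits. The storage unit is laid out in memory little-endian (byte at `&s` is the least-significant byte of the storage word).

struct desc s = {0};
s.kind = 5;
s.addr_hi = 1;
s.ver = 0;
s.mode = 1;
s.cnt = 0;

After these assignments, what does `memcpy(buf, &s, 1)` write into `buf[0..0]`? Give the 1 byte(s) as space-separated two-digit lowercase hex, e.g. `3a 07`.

kind:3 = 5 → 0x5 << 0 → word 0x05
addr_hi:1 = 1 → 0x1 << 3 → word 0x0d
ver:1 = 0 → 0x0 << 4 → word 0x0d
mode:1 = 1 → 0x1 << 5 → word 0x2d
cnt:2 = 0 → 0x0 << 6 → word 0x2d
word = 0x2d → little-endian bytes:
  [0]=0x2d

2d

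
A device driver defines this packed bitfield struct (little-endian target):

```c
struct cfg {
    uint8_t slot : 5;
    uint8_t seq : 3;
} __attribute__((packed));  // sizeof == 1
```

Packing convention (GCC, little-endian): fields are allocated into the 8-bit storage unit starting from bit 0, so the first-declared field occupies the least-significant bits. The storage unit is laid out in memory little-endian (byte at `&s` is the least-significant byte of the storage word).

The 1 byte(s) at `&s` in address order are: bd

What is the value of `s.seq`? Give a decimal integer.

[0]=0xbd (little-endian) → word 0xbd
slot:5 @ bit 0 → (0xbd>>0)&0x1f = 0x1d
seq:3 @ bit 5 → (0xbd>>5)&0x7 = 0x5  ←

5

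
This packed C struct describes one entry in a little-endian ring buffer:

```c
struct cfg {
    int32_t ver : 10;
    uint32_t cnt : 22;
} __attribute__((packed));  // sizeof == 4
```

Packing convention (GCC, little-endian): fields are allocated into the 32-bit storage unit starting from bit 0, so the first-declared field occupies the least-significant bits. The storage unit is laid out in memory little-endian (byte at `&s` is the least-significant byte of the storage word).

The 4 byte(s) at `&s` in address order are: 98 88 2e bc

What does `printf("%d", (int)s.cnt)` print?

[0]=0x98 [1]=0x88 [2]=0x2e [3]=0xbc (little-endian) → word 0xbc2e8898
ver [0+:10] = (word>>0) & 0x3ff = 152
cnt [10+:22] = (word>>10) & 0x3fffff = 3083170  ←

3083170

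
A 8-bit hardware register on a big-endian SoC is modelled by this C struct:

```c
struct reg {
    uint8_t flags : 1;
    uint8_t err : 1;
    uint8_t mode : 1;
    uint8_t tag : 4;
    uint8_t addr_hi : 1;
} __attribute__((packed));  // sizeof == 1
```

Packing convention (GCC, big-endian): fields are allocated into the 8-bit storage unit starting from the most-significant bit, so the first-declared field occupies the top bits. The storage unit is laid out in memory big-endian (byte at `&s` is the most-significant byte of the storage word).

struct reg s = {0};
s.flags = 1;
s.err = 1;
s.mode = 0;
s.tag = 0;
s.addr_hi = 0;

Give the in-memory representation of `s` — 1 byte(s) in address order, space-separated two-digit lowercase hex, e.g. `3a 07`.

c0

flags:1 = 1 → 0x1 << 7 → word 0x80
err:1 = 1 → 0x1 << 6 → word 0xc0
mode:1 = 0 → 0x0 << 5 → word 0xc0
tag:4 = 0 → 0x0 << 1 → word 0xc0
addr_hi:1 = 0 → 0x0 << 0 → word 0xc0
word = 0xc0 → big-endian bytes:
  [0]=0xc0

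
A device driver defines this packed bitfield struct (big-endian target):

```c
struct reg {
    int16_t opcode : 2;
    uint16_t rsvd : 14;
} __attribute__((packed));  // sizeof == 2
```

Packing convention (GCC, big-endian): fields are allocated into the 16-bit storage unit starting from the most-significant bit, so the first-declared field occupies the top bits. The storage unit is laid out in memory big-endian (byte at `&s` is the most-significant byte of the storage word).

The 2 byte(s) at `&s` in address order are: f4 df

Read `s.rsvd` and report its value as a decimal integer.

13535

[0]=0xf4 [1]=0xdf (big-endian) → word 0xf4df
opcode:2 @ bit 14 → (0xf4df>>14)&0x3 = 0x3
rsvd:14 @ bit 0 → (0xf4df>>0)&0x3fff = 0x34df  ←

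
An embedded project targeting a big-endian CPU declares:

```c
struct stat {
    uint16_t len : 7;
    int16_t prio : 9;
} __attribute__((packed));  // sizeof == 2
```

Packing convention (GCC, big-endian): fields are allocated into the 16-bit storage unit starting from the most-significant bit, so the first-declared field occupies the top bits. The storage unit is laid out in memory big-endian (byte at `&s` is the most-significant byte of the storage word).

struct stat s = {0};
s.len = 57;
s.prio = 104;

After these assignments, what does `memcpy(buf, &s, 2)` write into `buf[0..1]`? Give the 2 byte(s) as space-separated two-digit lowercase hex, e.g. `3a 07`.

72 68

len:7 = 57 → 0x39 << 9 → word 0x7200
prio:9 = 104 → 0x68 << 0 → word 0x7268
word = 0x7268 → big-endian bytes:
  [0]=0x72  [1]=0x68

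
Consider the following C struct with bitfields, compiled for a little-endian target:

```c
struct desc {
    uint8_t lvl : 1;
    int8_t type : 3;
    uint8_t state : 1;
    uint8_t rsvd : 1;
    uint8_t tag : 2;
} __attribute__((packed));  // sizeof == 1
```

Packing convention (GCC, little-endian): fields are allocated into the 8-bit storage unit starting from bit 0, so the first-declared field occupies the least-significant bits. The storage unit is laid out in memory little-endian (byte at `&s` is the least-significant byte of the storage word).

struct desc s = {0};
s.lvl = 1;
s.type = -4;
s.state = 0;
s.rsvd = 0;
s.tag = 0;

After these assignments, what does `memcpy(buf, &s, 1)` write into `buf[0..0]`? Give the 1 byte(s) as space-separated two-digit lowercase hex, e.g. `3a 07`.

[0+:1] lvl=1 & 0x1 = 0x1; word=0x01
[1+:3] type=-4 & 0x7 = 0x4; word=0x09
[4+:1] state=0 & 0x1 = 0x0; word=0x09
[5+:1] rsvd=0 & 0x1 = 0x0; word=0x09
[6+:2] tag=0 & 0x3 = 0x0; word=0x09
word = 0x09 → little-endian bytes:
  [0]=0x09

09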